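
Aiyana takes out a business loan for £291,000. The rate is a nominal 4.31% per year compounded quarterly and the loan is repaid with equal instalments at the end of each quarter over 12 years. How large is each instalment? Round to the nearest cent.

With 4 periods per year: i = 0.010775, n = 48.
Annuity-PV factor = 37.323507; PMT = 291000 / 37.323507 = 7,796.6950

£7,796.69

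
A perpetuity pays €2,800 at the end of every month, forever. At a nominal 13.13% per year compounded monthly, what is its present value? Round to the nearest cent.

€255,902.51

Periodic rate i = 0.1313/12 = 0.0109417.
PV = C/r = 2800/0.0109417 = 255,902.5133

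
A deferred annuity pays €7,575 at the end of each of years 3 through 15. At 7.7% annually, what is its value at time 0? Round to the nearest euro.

Value one period before first payment (t=2): 7575 × [1 − (1+0.077)^(−13)] / 0.077 = 7575 × 8.035874 = 60,871.7443
PV₀ = 60,871.7443 / (1+0.077)^2 = 60,871.7443 / 1.159929 = 52,478.8537

€52,479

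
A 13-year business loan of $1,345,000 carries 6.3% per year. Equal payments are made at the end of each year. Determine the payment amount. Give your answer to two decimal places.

$154,605.10

Annuity-PV factor = 8.699583; PMT = 1.345e+06 / 8.699583 = 154,605.1036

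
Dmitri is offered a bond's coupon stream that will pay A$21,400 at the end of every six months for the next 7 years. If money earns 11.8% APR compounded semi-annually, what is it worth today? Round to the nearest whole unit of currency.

A$200,150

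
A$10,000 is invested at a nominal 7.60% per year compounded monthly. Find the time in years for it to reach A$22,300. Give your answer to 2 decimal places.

Periodic rate i = 0.076/12 = 0.00633333.
n = ln(22300/10000) / ln(1+0.00633333) = ln(2.23000) / 0.006313 = 127.0324 months
= 127.0324/12 years

10.59 years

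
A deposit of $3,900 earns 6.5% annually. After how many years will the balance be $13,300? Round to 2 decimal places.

19.48 years

(1+i)^n = 13300/3900 = 3.41026, so n = ln 3.41026 / ln 1.065 = 19.4806 years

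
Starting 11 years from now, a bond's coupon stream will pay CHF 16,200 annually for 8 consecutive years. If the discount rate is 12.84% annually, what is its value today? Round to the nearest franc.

CHF 23,356

Value one period before first payment (t=10): 16200 × [1 − (1+0.1284)^(−8)] / 0.1284 = 16200 × 4.825171 = 78,167.7674
Discount back 10 years: 78,167.7674 × (1+0.1284)^(−10) = 78,167.7674 × 0.298792 = 23,355.9175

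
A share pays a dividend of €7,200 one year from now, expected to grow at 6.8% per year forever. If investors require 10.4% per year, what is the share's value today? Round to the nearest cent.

PV = PMT / (i − g) = 7200 / (0.104 − 0.068) = 7200 / 0.036000 = 200,000.0000

€200,000.00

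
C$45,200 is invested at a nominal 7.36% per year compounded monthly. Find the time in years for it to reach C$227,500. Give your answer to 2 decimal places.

Periodic rate i = 0.0736/12 = 0.00613333.
(1+i)^n = 227500/45200 = 5.03319, so n = ln 5.03319 / ln 1.00613 = 264.2941 months
= 264.2941/12 years

22.02 years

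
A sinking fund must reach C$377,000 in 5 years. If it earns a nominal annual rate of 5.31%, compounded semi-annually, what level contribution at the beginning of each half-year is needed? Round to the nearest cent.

C$32,547.78

i = 0.0531/2 = 0.02655 per half-year; n = 5·2 = 10.
PMT = 377000 / ( [(1+0.02655)^10 − 1] / 0.02655 × (1+i) ) = 377000 / 11.582971 = 32,547.7816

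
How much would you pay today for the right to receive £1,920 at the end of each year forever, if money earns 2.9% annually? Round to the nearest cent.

PV = C/r = 1920/0.029 = 66,206.8966

£66,206.90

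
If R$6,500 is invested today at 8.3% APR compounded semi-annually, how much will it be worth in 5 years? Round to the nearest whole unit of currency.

With 2 periods per year: i = 0.0415, n = 10.
6,500 × (1+0.0415)^10 = 6,500 × 1.501733 = 9,761.2649

R$9,761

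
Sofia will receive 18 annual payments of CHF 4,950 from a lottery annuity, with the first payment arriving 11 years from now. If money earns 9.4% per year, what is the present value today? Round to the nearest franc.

CHF 17,188

Value one period before first payment (t=10): 4950 × [1 − (1+0.094)^(−18)] / 0.094 = 4950 × 8.526947 = 42,208.3891
PV₀ = 42,208.3891 / (1+0.094)^10 = 42,208.3891 / 2.455688 = 17,188.0084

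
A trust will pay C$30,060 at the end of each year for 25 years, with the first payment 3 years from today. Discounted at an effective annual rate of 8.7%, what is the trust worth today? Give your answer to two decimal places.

Value one period before first payment (t=2): 30060 × [1 − (1+0.087)^(−25)] / 0.087 = 30060 × 10.066207 = 302,590.1837
Discount back 2 years: 302,590.1837 × (1+0.087)^(−2) = 302,590.1837 × 0.846332 = 256,091.8438

C$256,091.84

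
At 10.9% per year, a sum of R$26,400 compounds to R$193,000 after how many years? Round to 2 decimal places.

n = ln(193000/26400) / ln(1+0.109) = ln(7.31061) / 0.103459 = 19.2282 years

19.23 years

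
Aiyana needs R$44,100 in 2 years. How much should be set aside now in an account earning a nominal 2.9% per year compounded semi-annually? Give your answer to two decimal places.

i = 0.029/2 = 0.0145 per half-year; n = 2·2 = 4.
Discount factor = (1+0.0145)^(−4) = 0.944043; PV = 44,100 × 0.944043 = 41,632.2980

R$41,632.30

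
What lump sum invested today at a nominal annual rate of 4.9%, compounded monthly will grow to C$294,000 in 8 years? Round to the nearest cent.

C$198,815.63

Periodic rate i = 0.049/12 = 0.00408333; n = 8 × 12 = 96 periods.
Discount factor = (1+0.00408333)^(−96) = 0.676244; PV = 294,000 × 0.676244 = 198,815.6331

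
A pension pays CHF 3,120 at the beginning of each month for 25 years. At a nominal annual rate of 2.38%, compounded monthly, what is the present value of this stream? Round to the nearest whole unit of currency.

CHF 706,328

i = 0.0238/12 = 0.00198333 per month; n = 25·12 = 300.
PV = PMT · [1 − (1+i)^(−n)] / i × (1+i) = 3120 · 226.387099 = 706,327.7482
(annuity-due: payments at period start, so ×(1+i).)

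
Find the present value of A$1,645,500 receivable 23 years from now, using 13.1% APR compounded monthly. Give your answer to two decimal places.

i = 0.131/12 = 0.0109167 per month; n = 23·12 = 276.
PV = FV·(1+i)^(−n) = 1,645,500 × 0.049953 = 82,197.6578

A$82,197.66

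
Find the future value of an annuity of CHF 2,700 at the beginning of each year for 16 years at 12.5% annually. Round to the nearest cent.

FV = 2700 × [(1+0.125)^16 − 1] / 0.125 × (1+i) = 2700 × 50.249252 = 135,672.9792
(annuity-due: payments at period start, so ×(1+i).)

CHF 135,672.98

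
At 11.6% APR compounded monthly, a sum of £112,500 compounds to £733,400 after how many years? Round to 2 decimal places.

16.24 years

Periodic rate i = 0.116/12 = 0.00966667.
n = ln(733400/112500) / ln(1+0.00966667) = ln(6.51911) / 0.009620 = 194.8743 months
= 194.8743/12 years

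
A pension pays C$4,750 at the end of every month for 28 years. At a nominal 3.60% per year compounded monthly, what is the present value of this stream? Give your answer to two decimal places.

C$1,004,626.17

i = 0.036/12 = 0.003 per month; n = 28·12 = 336.
PV = 4750 × [1 − (1+0.003)^(−336)] / 0.003 = 4750 × 211.500246 = 1,004,626.1675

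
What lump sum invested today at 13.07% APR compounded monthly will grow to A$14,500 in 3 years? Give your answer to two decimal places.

i = 0.1307/12 = 0.0108917 per month; n = 3·12 = 36.
Discount factor = (1+0.0108917)^(−36) = 0.677070; PV = 14,500 × 0.677070 = 9,817.5204

A$9,817.52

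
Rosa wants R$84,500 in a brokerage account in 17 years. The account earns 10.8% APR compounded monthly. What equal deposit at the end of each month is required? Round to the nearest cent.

R$145.69

Periodic rate i = 0.108/12 = 0.009; n = 17 × 12 = 204 periods.
PMT = 84500 / ( [(1+0.009)^204 − 1] / 0.009 ) = 84500 / 580.011979 = 145.6866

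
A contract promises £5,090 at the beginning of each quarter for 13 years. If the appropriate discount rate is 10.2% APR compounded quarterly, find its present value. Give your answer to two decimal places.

£149,431.76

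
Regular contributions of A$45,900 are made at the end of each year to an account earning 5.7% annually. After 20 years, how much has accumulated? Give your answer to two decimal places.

FV = PMT · [(1+i)^n − 1] / i = 45900 · 35.621027 = 1,635,005.1292

A$1,635,005.13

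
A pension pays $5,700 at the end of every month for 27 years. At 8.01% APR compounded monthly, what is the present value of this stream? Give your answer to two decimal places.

With 12 periods per year: i = 0.006675, n = 324.
PV = 5700 × [1 − (1+0.006675)^(−324)] / 0.006675 = 5700 × 132.457882 = 755,009.9274

$755,009.93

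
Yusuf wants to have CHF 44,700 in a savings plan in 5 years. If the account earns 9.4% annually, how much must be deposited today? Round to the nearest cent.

PV = 44,700 / (1 + 0.094)^5 = 44,700 / 1.567064 = 28,524.6887

CHF 28,524.69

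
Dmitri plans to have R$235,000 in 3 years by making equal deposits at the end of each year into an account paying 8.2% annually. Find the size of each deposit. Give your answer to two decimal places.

R$72,247.14

PMT = 235000 / ( [(1+0.082)^3 − 1] / 0.082 ) = 235000 / 3.252724 = 72,247.1381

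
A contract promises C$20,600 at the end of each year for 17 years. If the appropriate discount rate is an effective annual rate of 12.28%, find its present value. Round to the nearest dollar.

PV = 20600 × [1 − (1+0.1228)^(−17)] / 0.1228 = 20600 × 7.006583 = 144,335.6193

C$144,336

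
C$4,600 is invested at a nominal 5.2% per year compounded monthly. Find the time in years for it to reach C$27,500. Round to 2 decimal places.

Periodic rate i = 0.052/12 = 0.00433333.
(1+i)^n = 27500/4600 = 5.97826, so n = ln 5.97826 / ln 1.00433 = 413.5387 months
= 413.5387/12 years

34.46 years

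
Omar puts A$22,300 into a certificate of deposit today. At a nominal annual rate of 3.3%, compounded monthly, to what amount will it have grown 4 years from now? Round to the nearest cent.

A$25,442.11

With 12 periods per year: i = 0.00275, n = 48.
FV = 22,300 × (1 + 0.00275)^48 = 25,442.1058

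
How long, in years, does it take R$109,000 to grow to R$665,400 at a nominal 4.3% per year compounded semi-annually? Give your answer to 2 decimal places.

42.52 years

Periodic rate i = 0.043/2 = 0.0215.
n = ln(665400/109000) / ln(1+0.0215) = ln(6.10459) / 0.021272 = 85.0427 half-years
= 85.0427/2 years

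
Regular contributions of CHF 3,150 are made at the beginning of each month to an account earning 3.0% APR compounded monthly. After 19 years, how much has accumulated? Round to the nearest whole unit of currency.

CHF 968,848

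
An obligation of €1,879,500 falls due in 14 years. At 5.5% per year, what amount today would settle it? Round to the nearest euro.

Discount factor = (1+0.055)^(−14) = 0.472569; PV = 1,879,500 × 0.472569 = 888,194.1229

€888,194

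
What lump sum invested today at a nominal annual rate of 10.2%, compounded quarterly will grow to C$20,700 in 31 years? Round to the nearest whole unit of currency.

C$912

With 4 periods per year: i = 0.0255, n = 124.
PV = 20,700 / (1 + 0.0255)^124 = 20,700 / 22.699821 = 911.9015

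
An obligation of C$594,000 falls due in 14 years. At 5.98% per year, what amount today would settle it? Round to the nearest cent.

C$263,421.75

PV = FV·(1+i)^(−n) = 594,000 × 0.443471 = 263,421.7511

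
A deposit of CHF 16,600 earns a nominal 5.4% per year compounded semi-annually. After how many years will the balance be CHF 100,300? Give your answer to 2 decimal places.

33.76 years

Periodic rate i = 0.054/2 = 0.027.
(1+i)^n = 100300/16600 = 6.04217, so n = ln 6.04217 / ln 1.027 = 67.5162 half-years
= 67.5162/2 years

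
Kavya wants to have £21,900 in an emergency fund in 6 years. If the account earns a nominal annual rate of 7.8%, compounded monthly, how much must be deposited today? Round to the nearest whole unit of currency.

£13,736

Periodic rate i = 0.078/12 = 0.0065; n = 6 × 12 = 72 periods.
PV = 21,900 / (1 + 0.0065)^72 = 21,900 / 1.594381 = 13,735.7384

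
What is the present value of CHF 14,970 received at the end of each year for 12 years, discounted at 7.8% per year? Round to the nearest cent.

CHF 113,993.55

PV = PMT · [1 − (1+i)^(−n)] / i = 14970 · 7.614799 = 113,993.5450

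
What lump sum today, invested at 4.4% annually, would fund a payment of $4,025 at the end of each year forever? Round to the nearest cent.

PV = PMT / i = 4025 / 0.044 = 91,477.2727

$91,477.27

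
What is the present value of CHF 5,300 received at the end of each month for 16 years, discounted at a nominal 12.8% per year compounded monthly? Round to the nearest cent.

i = 0.128/12 = 0.0106667 per month; n = 16·12 = 192.
PV = PMT · [1 − (1+i)^(−n)] / i = 5300 · 81.525070 = 432,082.8732

CHF 432,082.87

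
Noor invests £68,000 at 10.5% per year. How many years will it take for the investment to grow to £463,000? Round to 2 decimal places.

n = ln(463000/68000) / ln(1+0.105) = ln(6.80882) / 0.099845 = 19.2119 years

19.21 years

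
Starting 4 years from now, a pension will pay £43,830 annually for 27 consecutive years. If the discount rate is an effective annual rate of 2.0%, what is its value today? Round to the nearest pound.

Value one period before first payment (t=3): 43830 × [1 − (1+0.02)^(−27)] / 0.02 = 43830 × 20.706898 = 907,583.3307
PV₀ = 907,583.3307 / (1+0.02)^3 = 907,583.3307 / 1.061208 = 855,236.0430

£855,236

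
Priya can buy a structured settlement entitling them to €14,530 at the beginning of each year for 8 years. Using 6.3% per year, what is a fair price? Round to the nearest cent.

€94,784.18

PV = PMT · [1 − (1+i)^(−n)] / i × (1+i) = 14530 · 6.523344 = 94,784.1822
(Beginning-of-period payments → annuity-due factor ×(1+i).)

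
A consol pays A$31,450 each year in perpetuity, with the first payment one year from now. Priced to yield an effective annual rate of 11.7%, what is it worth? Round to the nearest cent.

A$268,803.42

PV = PMT / i = 31450 / 0.117 = 268,803.4188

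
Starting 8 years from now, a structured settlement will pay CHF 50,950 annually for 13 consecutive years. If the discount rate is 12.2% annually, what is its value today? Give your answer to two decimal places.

CHF 144,790.76

PV at t=7 (ordinary 13-year annuity): 50950 × a(13|0.122) = 50950 × 6.361312 = 324,108.8251
Discount back 7 years: 324,108.8251 × (1+0.122)^(−7) = 324,108.8251 × 0.446735 = 144,790.7635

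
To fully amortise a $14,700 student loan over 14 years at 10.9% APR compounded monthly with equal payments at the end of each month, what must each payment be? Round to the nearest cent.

$170.95

With 12 periods per year: i = 0.00908333, n = 168.
Annuity-PV factor = 85.991957; PMT = 14700 / 85.991957 = 170.9462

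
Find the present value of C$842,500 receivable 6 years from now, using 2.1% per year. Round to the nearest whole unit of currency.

PV = 842,500 / (1 + 0.021)^6 = 842,500 / 1.132803 = 743,730.2688

C$743,730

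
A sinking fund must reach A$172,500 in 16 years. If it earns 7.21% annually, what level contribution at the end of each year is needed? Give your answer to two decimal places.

FV-annuity factor = 28.380643; PMT = 172500 / 28.380643 = 6,078.0864

A$6,078.09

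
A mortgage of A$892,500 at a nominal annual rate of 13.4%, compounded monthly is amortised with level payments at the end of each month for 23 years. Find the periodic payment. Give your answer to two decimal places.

A$10,454.01

With 12 periods per year: i = 0.0111667, n = 276.
Annuity-PV factor = 85.373945; PMT = 892500 / 85.373945 = 10,454.0091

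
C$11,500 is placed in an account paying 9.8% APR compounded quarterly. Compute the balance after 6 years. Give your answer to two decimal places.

C$20,558.19

With 4 periods per year: i = 0.0245, n = 24.
FV = PV·(1+i)^n = 11,500 × 1.787669 = 20,558.1933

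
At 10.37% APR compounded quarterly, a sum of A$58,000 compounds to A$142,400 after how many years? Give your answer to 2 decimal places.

8.77 years

Periodic rate i = 0.1037/4 = 0.025925.
n = ln(142400/58000) / ln(1+0.025925) = ln(2.45517) / 0.025595 = 35.0932 quarters
= 35.0932/4 years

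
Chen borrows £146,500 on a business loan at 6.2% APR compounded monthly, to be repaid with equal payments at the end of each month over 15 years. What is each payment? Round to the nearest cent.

With 12 periods per year: i = 0.00516667, n = 180.
PMT = 146500 / ( [1 − (1+0.00516667)^(−180)] / 0.00516667 ) = 146500 / 117.000096 = 1,252.1357

£1,252.14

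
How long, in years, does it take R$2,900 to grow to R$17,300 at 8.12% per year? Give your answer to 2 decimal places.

(1+i)^n = 17300/2900 = 5.96552, so n = ln 5.96552 / ln 1.0812 = 22.8764 years

22.88 years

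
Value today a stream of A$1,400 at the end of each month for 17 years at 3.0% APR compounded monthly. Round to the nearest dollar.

i = 0.03/12 = 0.0025 per month; n = 17·12 = 204.
Annuity factor a(204|0.0025) = 159.648848; PV = 1400 × 159.648848 = 223,508.3874

A$223,508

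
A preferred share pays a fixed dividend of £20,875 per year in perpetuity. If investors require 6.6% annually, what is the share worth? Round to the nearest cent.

£316,287.88

PV = C/r = 20875/0.066 = 316,287.8788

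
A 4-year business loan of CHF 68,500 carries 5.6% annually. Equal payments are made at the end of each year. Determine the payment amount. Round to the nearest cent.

PMT = 68500 / ( [1 − (1+0.056)^(−4)] / 0.056 ) = 68500 / 3.497081 = 19,587.7628

CHF 19,587.76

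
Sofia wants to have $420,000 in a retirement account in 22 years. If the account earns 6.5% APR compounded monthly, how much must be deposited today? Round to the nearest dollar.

With 12 periods per year: i = 0.00541667, n = 264.
Discount factor = (1+0.00541667)^(−264) = 0.240234; PV = 420,000 × 0.240234 = 100,898.3626

$100,898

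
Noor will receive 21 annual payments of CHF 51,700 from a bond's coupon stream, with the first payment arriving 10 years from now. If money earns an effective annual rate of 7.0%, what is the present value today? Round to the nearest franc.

CHF 304,710

Value one period before first payment (t=9): 51700 × [1 − (1+0.07)^(−21)] / 0.07 = 51700 × 10.835527 = 560,196.7631
PV₀ = 560,196.7631 / (1+0.07)^9 = 560,196.7631 / 1.838459 = 304,709.9219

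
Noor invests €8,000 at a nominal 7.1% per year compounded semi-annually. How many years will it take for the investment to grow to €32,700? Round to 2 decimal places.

Periodic rate i = 0.071/2 = 0.0355.
(1+i)^n = 32700/8000 = 4.08750, so n = ln 4.08750 / ln 1.0355 = 40.3600 half-years
= 40.3600/2 years

20.18 years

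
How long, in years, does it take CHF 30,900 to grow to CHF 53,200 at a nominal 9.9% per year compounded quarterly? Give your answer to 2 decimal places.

5.56 years

Periodic rate i = 0.099/4 = 0.02475.
(1+i)^n = 53200/30900 = 1.72168, so n = ln 1.72168 / ln 1.02475 = 22.2221 quarters
= 22.2221/4 years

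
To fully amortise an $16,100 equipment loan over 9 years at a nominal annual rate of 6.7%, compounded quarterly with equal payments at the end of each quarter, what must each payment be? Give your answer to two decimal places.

With 4 periods per year: i = 0.01675, n = 36.
PMT = 16100 / ( [1 − (1+0.01675)^(−36)] / 0.01675 ) = 16100 / 26.871206 = 599.1543

$599.15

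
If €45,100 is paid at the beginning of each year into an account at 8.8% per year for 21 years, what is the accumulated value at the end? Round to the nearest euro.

FV = PMT · [(1+i)^n − 1] / i × (1+i) = 45100 · 60.306006 = 2,719,800.8929
(Beginning-of-period payments → annuity-due factor ×(1+i).)

€2,719,801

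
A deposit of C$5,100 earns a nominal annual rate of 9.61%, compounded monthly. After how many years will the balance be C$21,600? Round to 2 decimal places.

Periodic rate i = 0.0961/12 = 0.00800833.
(1+i)^n = 21600/5100 = 4.23529, so n = ln 4.23529 / ln 1.00801 = 180.9646 months
= 180.9646/12 years

15.08 years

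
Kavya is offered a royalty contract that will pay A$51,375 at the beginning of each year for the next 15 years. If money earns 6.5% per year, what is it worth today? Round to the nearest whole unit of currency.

A$514,461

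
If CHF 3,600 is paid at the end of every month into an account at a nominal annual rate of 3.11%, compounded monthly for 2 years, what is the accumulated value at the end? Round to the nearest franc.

With 12 periods per year: i = 0.00259167, n = 24.
FV = 3600 × [(1+0.00259167)^24 − 1] / 0.00259167 = 3600 × 24.729082 = 89,024.6937

CHF 89,025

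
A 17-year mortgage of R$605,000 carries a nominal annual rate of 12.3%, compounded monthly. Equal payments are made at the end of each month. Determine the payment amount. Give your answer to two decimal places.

R$7,086.22

With 12 periods per year: i = 0.01025, n = 204.
Annuity-PV factor = 85.377004; PMT = 605000 / 85.377004 = 7,086.2173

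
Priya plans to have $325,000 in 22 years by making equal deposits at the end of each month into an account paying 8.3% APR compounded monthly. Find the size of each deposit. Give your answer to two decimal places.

$434.79

i = 0.083/12 = 0.00691667 per month; n = 22·12 = 264.
PMT = 325000 / ( [(1+0.00691667)^264 − 1] / 0.00691667 ) = 325000 / 747.483451 = 434.7922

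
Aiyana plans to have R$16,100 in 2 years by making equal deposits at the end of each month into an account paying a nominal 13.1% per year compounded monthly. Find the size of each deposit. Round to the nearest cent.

R$590.42

Periodic rate i = 0.131/12 = 0.0109167; n = 2 × 12 = 24 periods.
FV-annuity factor = 27.268657; PMT = 16100 / 27.268657 = 590.4215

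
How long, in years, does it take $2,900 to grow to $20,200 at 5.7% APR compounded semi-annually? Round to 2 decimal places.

34.54 years

Periodic rate i = 0.057/2 = 0.0285.
n = ln(20200/2900) / ln(1+0.0285) = ln(6.96552) / 0.028101 = 69.0702 half-years
= 69.0702/2 years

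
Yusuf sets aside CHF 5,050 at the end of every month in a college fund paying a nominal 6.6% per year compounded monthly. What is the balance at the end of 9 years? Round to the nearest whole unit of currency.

CHF 742,142

With 12 periods per year: i = 0.0055, n = 108.
FV = PMT · [(1+i)^n − 1] / i = 5050 · 146.958799 = 742,141.9359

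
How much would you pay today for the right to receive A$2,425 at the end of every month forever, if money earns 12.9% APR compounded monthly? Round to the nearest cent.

A$225,581.40

Periodic rate i = 0.129/12 = 0.01075.
PV = C/r = 2425/0.01075 = 225,581.3953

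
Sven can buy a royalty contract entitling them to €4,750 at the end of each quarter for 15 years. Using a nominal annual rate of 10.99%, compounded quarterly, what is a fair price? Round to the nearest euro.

€138,884

With 4 periods per year: i = 0.027475, n = 60.
Annuity factor a(60|0.027475) = 29.238810; PV = 4750 × 29.238810 = 138,884.3486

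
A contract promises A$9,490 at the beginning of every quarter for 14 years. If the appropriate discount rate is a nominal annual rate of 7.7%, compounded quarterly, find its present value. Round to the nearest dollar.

i = 0.077/4 = 0.01925 per quarter; n = 14·4 = 56.
PV = 9490 × [1 − (1+0.01925)^(−56)] / 0.01925 × (1+i) = 9490 × 34.745610 = 329,735.8370
(annuity-due: payments at period start, so ×(1+i).)

A$329,736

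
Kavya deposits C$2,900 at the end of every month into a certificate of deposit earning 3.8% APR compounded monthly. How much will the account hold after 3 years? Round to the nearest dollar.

C$110,399

Periodic rate i = 0.038/12 = 0.00316667; n = 3 × 12 = 36 periods.
FV = 2900 × [(1+0.00316667)^36 − 1] / 0.00316667 = 2900 × 38.068507 = 110,398.6714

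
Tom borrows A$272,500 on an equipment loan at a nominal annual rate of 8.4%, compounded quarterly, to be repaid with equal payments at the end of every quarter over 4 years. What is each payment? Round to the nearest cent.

Periodic rate i = 0.084/4 = 0.021; n = 4 × 4 = 16 periods.
Annuity-PV factor = 13.470768; PMT = 272500 / 13.470768 = 20,228.9880

A$20,228.99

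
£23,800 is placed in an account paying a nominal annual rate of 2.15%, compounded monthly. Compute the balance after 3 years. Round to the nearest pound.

i = 0.0215/12 = 0.00179167 per month; n = 3·12 = 36.
FV = 23,800 × (1 + 0.00179167)^36 = 25,384.2237

£25,384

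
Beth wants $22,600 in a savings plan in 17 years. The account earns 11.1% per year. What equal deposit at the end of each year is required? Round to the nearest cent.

$503.13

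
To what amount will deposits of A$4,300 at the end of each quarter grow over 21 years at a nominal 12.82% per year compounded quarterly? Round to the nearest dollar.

A$1,764,736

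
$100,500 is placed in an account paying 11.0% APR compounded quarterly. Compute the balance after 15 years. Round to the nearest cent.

Periodic rate i = 0.11/4 = 0.0275; n = 15 × 4 = 60 periods.
100,500 × (1+0.0275)^60 = 100,500 × 5.092251 = 511,771.2617

$511,771.26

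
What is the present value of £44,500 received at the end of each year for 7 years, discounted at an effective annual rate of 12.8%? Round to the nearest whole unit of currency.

PV = 44500 × [1 − (1+0.128)^(−7)] / 0.128 = 44500 × 4.450278 = 198,037.3892

£198,037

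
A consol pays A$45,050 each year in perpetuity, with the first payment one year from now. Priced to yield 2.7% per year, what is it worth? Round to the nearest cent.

PV = PMT / i = 45050 / 0.027 = 1,668,518.5185

A$1,668,518.52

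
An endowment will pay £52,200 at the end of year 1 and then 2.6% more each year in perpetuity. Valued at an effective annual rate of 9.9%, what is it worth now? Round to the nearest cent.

PV = PMT / (i − g) = 52200 / (0.099 − 0.026) = 52200 / 0.073000 = 715,068.4932

£715,068.49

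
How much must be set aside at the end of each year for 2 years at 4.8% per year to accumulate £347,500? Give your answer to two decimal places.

£169,677.73

FV-annuity factor = 2.048000; PMT = 347500 / 2.048000 = 169,677.7344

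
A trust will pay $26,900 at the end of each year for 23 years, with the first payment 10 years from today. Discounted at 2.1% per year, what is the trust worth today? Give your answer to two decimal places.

PV at t=9 (ordinary 23-year annuity): 26900 × a(23|0.021) = 26900 × 18.094134 = 486,732.2017
Discount back 9 years: 486,732.2017 × (1+0.021)^(−9) = 486,732.2017 × 0.829408 = 403,699.6760

$403,699.68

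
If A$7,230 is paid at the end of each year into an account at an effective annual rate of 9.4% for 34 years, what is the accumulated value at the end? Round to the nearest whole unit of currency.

A$1,554,631

FV = 7230 × [(1+0.094)^34 − 1] / 0.094 = 7230 × 215.025085 = 1,554,631.3647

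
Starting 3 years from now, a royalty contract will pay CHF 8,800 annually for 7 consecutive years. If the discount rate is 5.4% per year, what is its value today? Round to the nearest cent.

CHF 45,179.02

Value one period before first payment (t=2): 8800 × [1 − (1+0.054)^(−7)] / 0.054 = 8800 × 5.703420 = 50,190.0922
PV₀ = 50,190.0922 / (1+0.054)^2 = 50,190.0922 / 1.110916 = 45,179.0164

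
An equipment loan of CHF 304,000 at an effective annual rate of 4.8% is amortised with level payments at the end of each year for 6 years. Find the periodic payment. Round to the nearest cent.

CHF 59,510.78

PMT = 304000 / ( [1 − (1+0.048)^(−6)] / 0.048 ) = 304000 / 5.108318 = 59,510.7776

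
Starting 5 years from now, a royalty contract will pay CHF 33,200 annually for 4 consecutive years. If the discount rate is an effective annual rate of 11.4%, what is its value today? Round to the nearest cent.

CHF 66,313.60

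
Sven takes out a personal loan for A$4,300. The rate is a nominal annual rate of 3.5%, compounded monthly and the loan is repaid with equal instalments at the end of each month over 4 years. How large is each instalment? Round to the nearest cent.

A$96.13

Periodic rate i = 0.035/12 = 0.00291667; n = 4 × 12 = 48 periods.
PMT = 4300 / ( [1 − (1+0.00291667)^(−48)] / 0.00291667 ) = 4300 / 44.730719 = 96.1308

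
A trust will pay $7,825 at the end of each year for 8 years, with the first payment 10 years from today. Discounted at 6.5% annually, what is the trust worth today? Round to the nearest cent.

$27,031.25

PV at t=9 (ordinary 8-year annuity): 7825 × a(8|0.065) = 7825 × 6.088751 = 47,644.4763
Discount back 9 years: 47,644.4763 × (1+0.065)^(−9) = 47,644.4763 × 0.567353 = 27,031.2474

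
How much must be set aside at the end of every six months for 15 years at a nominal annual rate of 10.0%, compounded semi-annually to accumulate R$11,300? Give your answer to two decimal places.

R$170.08

With 2 periods per year: i = 0.05, n = 30.
FV-annuity factor = 66.438848; PMT = 11300 / 66.438848 = 170.0812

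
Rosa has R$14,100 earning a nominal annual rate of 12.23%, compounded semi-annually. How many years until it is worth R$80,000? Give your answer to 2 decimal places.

14.62 years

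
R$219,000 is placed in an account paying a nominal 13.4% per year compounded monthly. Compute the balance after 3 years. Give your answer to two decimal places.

R$326,635.15

i = 0.134/12 = 0.0111667 per month; n = 3·12 = 36.
FV = 219,000 × (1 + 0.0111667)^36 = 326,635.1505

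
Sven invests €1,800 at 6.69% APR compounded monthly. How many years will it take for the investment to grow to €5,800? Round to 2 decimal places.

Periodic rate i = 0.0669/12 = 0.005575.
n = ln(5800/1800) / ln(1+0.005575) = ln(3.22222) / 0.005560 = 210.4627 months
= 210.4627/12 years

17.54 years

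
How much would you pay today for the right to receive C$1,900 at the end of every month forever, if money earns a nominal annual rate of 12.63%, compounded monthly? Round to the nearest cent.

C$180,522.57

Periodic rate i = 0.1263/12 = 0.010525.
PV = PMT / i = 1900 / 0.010525 = 180,522.5653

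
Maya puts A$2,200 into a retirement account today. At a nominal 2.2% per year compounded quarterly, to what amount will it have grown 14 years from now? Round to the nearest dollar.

A$2,991

Periodic rate i = 0.022/4 = 0.0055; n = 14 × 4 = 56 periods.
2,200 × (1+0.0055)^56 = 2,200 × 1.359553 = 2,991.0170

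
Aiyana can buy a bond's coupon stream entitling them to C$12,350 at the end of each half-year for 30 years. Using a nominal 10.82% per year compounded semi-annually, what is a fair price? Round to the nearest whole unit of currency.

With 2 periods per year: i = 0.0541, n = 60.
PV = PMT · [1 − (1+i)^(−n)] / i = 12350 · 17.701050 = 218,607.9678

C$218,608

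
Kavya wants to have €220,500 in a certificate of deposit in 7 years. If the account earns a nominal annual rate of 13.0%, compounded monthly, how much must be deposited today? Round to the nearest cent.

€89,192.02

Periodic rate i = 0.13/12 = 0.0108333; n = 7 × 12 = 84 periods.
Discount factor = (1+0.0108333)^(−84) = 0.404499; PV = 220,500 × 0.404499 = 89,192.0178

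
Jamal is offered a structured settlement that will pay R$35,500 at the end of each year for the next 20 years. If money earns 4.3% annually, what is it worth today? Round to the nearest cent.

PV = 35500 × [1 − (1+0.043)^(−20)] / 0.043 = 35500 × 13.236329 = 469,889.6971

R$469,889.70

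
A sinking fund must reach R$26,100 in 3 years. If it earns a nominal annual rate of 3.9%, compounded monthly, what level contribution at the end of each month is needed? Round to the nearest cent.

R$684.59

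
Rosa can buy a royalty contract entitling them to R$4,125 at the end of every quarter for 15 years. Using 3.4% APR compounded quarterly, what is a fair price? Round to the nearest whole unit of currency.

i = 0.034/4 = 0.0085 per quarter; n = 15·4 = 60.
Annuity factor a(60|0.0085) = 46.848092; PV = 4125 × 46.848092 = 193,248.3786

R$193,248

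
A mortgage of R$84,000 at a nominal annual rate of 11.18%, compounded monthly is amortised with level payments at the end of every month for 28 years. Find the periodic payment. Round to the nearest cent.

R$818.91

i = 0.1118/12 = 0.00931667 per month; n = 28·12 = 336.
Annuity-PV factor = 102.575501; PMT = 84000 / 102.575501 = 818.9090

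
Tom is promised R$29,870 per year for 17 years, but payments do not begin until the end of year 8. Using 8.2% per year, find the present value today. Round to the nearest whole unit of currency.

R$154,862

PV at t=7 (ordinary 17-year annuity): 29870 × a(17|0.082) = 29870 × 9.001212 = 268,866.1921
Discount back 7 years: 268,866.1921 × (1+0.082)^(−7) = 268,866.1921 × 0.575982 = 154,862.1809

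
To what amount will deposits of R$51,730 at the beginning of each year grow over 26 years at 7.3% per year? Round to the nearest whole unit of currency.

R$3,988,749

FV = PMT · [(1+i)^n − 1] / i × (1+i) = 51730 · 77.107067 = 3,988,748.5775
(annuity-due: payments at period start, so ×(1+i).)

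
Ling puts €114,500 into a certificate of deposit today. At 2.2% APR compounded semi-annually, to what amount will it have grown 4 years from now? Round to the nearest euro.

€124,973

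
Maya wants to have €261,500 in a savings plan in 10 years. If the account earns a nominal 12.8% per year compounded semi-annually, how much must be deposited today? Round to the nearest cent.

€75,620.43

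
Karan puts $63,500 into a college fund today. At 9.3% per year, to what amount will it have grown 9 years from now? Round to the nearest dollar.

$141,369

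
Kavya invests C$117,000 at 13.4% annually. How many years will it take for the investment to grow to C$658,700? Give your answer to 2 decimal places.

13.74 years

(1+i)^n = 658700/117000 = 5.62991, so n = ln 5.62991 / ln 1.134 = 13.7422 years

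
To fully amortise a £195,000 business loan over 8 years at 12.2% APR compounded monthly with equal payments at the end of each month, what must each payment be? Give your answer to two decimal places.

i = 0.122/12 = 0.0101667 per month; n = 8·12 = 96.
PMT = 195000 / ( [1 − (1+0.0101667)^(−96)] / 0.0101667 ) = 195000 / 61.113751 = 3,190.7713

£3,190.77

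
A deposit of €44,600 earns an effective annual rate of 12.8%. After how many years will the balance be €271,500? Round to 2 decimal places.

15.00 years

n = ln(271500/44600) / ln(1+0.128) = ln(6.08744) / 0.120446 = 14.9961 years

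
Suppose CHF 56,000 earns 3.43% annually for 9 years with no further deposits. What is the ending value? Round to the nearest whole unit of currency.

CHF 75,859

56,000 × (1+0.0343)^9 = 56,000 × 1.354624 = 75,858.9364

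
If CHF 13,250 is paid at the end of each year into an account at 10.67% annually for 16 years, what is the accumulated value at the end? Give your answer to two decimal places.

FV = 13250 × [(1+0.1067)^16 − 1] / 0.1067 = 13250 × 38.086443 = 504,645.3726

CHF 504,645.37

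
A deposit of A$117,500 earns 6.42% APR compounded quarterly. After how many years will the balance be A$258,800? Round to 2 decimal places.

Periodic rate i = 0.0642/4 = 0.01605.
(1+i)^n = 258800/117500 = 2.20255, so n = ln 2.20255 / ln 1.01605 = 49.5911 quarters
= 49.5911/4 years

12.40 years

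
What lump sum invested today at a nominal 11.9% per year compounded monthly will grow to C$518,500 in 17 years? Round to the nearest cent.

C$69,262.59

i = 0.119/12 = 0.00991667 per month; n = 17·12 = 204.
PV = 518,500 / (1 + 0.00991667)^204 = 518,500 / 7.486004 = 69,262.5884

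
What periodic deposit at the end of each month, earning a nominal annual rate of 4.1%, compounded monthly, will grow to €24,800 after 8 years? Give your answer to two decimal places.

i = 0.041/12 = 0.00341667 per month; n = 8·12 = 96.
FV-annuity factor = 113.389202; PMT = 24800 / 113.389202 = 218.7157

€218.72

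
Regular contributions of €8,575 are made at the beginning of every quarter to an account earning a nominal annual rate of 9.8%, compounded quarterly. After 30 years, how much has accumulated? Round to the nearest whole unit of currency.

€6,188,021

i = 0.098/4 = 0.0245 per quarter; n = 30·4 = 120.
Accumulation factor s(120|0.0245) × (1+i) = 721.635093; FV = 8575 × 721.635093 = 6,188,020.9209
(Beginning-of-period payments → annuity-due factor ×(1+i).)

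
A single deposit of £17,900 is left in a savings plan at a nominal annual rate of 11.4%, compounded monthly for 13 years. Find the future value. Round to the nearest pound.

£78,242

i = 0.114/12 = 0.0095 per month; n = 13·12 = 156.
FV = 17,900 × (1 + 0.0095)^156 = 78,241.9134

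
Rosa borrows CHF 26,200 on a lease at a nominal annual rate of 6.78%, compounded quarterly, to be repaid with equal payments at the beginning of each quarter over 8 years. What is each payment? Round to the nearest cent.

CHF 1,049.73

i = 0.0678/4 = 0.01695 per quarter; n = 8·4 = 32.
Annuity-PV factor × (1+i) = 24.958778; PMT = 26200 / 24.958778 = 1,049.7309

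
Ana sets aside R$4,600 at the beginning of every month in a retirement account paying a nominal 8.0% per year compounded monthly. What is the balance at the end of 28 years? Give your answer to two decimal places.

With 12 periods per year: i = 0.00666667, n = 336.
FV = 4600 × [(1+0.00666667)^336 − 1] / 0.00666667 × (1+i) = 4600 × 1256.888285 = 5,781,686.1094
(annuity-due: payments at period start, so ×(1+i).)

R$5,781,686.11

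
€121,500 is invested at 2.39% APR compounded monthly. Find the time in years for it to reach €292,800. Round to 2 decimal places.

Periodic rate i = 0.0239/12 = 0.00199167.
n = ln(292800/121500) / ln(1+0.00199167) = ln(2.40988) / 0.001990 = 442.0675 months
= 442.0675/12 years

36.84 years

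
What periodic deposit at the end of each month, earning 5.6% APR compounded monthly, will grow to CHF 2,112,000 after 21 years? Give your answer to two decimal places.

i = 0.056/12 = 0.00466667 per month; n = 21·12 = 252.
FV-annuity factor = 478.398866; PMT = 2.112e+06 / 478.398866 = 4,414.7262

CHF 4,414.73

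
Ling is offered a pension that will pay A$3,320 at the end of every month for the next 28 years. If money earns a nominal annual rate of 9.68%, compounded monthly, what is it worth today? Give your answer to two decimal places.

Periodic rate i = 0.0968/12 = 0.00806667; n = 28 × 12 = 336 periods.
Annuity factor a(336|0.00806667) = 115.631734; PV = 3320 × 115.631734 = 383,897.3581

A$383,897.36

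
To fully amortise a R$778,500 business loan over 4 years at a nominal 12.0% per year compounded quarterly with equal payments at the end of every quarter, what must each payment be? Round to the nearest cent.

R$61,977.05

With 4 periods per year: i = 0.03, n = 16.
PMT = 778500 / ( [1 − (1+0.03)^(−16)] / 0.03 ) = 778500 / 12.561102 = 61,977.0462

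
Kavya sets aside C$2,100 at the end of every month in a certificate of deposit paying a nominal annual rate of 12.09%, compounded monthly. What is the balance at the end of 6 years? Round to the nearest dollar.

Periodic rate i = 0.1209/12 = 0.010075; n = 6 × 12 = 72 periods.
FV = PMT · [(1+i)^n − 1] / i = 2100 · 105.019663 = 220,541.2917

C$220,541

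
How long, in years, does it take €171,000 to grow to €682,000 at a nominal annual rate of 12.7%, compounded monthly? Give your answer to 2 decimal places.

Periodic rate i = 0.127/12 = 0.0105833.
n = ln(682000/171000) / ln(1+0.0105833) = ln(3.98830) / 0.010528 = 131.4022 months
= 131.4022/12 years

10.95 years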